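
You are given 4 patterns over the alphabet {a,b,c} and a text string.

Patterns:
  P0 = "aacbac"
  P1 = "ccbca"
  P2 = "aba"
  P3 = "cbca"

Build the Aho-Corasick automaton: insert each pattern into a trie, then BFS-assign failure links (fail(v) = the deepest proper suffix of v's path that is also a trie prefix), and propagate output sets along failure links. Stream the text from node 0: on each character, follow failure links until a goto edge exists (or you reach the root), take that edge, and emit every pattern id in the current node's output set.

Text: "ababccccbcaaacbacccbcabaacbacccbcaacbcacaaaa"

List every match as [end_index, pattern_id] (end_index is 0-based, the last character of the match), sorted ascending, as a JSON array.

Build:
Trie (insert patterns):
  n0 'ε': a→1 c→7
  n1 'a': a→2 b→12
  n2 'aa': c→3
  n3 'aac': b→4
  n4 'aacb': a→5
  n5 'aacba': c→6
  n6 'aacbac': ·  ←P0
  n7 'c': b→14 c→8
  n8 'cc': b→9
  n9 'ccb': c→10
  n10 'ccbc': a→11
  n11 'ccbca': ·  ←P1
  n12 'ab': a→13
  n13 'aba': ·  ←P2
  n14 'cb': c→15
  n15 'cbc': a→16
  n16 'cbca': ·  ←P3

BFS fail/out derivation:
  n1('a'): parent n0 fail=0; on 'a' 0 → fail=0;  out ∅∪∅=∅
  n7('c'): parent n0 fail=0; on 'c' 0 → fail=0;  out ∅∪∅=∅
  n2('aa'): parent n1 fail=0; on 'a' 0 → fail=1;  out ∅∪∅=∅
  n8('cc'): parent n7 fail=0; on 'c' 0 → fail=7;  out ∅∪∅=∅
  n12('ab'): parent n1 fail=0; on 'b' 0 → fail=0;  out ∅∪∅=∅
  n14('cb'): parent n7 fail=0; on 'b' 0 → fail=0;  out ∅∪∅=∅
  n3('aac'): parent n2 fail=1; on 'c' 1→0 → fail=7;  out ∅∪∅=∅
  n9('ccb'): parent n8 fail=7; on 'b' 7 → fail=14;  out ∅∪∅=∅
  n13('aba'): parent n12 fail=0; on 'a' 0 → fail=1;  out {2}∪∅={2}
  n15('cbc'): parent n14 fail=0; on 'c' 0 → fail=7;  out ∅∪∅=∅
  n4('aacb'): parent n3 fail=7; on 'b' 7 → fail=14;  out ∅∪∅=∅
  n10('ccbc'): parent n9 fail=14; on 'c' 14 → fail=15;  out ∅∪∅=∅
  n16('cbca'): parent n15 fail=7; on 'a' 7→0 → fail=1;  out {3}∪∅={3}
  n5('aacba'): parent n4 fail=14; on 'a' 14→0 → fail=1;  out ∅∪∅=∅
  n11('ccbca'): parent n10 fail=15; on 'a' 15 → fail=16;  out {1}∪{3}={1,3}
  n6('aacbac'): parent n5 fail=1; on 'c' 1→0 → fail=7;  out {0}∪∅={0}

Text stream:
pos 0 'a': at 1
pos 1 'b': at 12
pos 2 'a': at 13  ** P2@[0:2]
pos 3 'b': at 12 ·f
pos 4 'c': at 7 ·f
pos 5 'c': at 8
pos 6 'c': at 8 ·f
pos 7 'c': at 8 ·f
pos 8 'b': at 9
pos 9 'c': at 10
pos 10 'a': at 11  ** P1@[6:10],P3@[7:10]
pos 11 'a': at 2 ·f
pos 12 'a': at 2 ·f
pos 13 'c': at 3
pos 14 'b': at 4
pos 15 'a': at 5
pos 16 'c': at 6  ** P0@[11:16]
pos 17 'c': at 8 ·f
pos 18 'c': at 8 ·f
pos 19 'b': at 9
pos 20 'c': at 10
pos 21 'a': at 11  ** P1@[17:21],P3@[18:21]
pos 22 'b': at 12 ·f
pos 23 'a': at 13  ** P2@[21:23]
pos 24 'a': at 2 ·f
pos 25 'c': at 3
pos 26 'b': at 4
pos 27 'a': at 5
pos 28 'c': at 6  ** P0@[23:28]
pos 29 'c': at 8 ·f
pos 30 'c': at 8 ·f
pos 31 'b': at 9
pos 32 'c': at 10
pos 33 'a': at 11  ** P1@[29:33],P3@[30:33]
pos 34 'a': at 2 ·f
pos 35 'c': at 3
pos 36 'b': at 4
pos 37 'c': at 15 ·f
pos 38 'a': at 16  ** P3@[35:38]
pos 39 'c': at 7 ·f
pos 40 'a': at 1 ·f
pos 41 'a': at 2
pos 42 'a': at 2 ·f
pos 43 'a': at 2 ·f

Matches: [[2,2],[10,1],[10,3],[16,0],[21,1],[21,3],[23,2],[28,0],[33,1],[33,3],[38,3]]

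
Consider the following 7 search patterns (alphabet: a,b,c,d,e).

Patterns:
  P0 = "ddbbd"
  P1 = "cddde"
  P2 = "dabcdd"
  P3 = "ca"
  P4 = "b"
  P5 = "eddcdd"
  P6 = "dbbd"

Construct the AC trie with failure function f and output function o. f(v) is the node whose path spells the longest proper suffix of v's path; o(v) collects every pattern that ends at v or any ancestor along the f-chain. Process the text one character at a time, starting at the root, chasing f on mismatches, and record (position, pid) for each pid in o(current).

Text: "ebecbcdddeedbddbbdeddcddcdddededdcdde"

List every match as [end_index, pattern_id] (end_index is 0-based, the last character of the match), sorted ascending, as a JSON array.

Build automaton:
Trie (insert patterns):
  0='ε' goto b→17 c→6 d→1 e→18
  1='d' goto a→11 b→24 d→2
  2='dd' goto b→3
  3='ddb' goto b→4
  4='ddbb' goto d→5
  5='ddbbd' goto ·  [P0 ends]
  6='c' goto a→16 d→7
  7='cd' goto d→8
  8='cdd' goto d→9
  9='cddd' goto e→10
  10='cddde' goto ·  [P1 ends]
  11='da' goto b→12
  12='dab' goto c→13
  13='dabc' goto d→14
  14='dabcd' goto d→15
  15='dabcdd' goto ·  [P2 ends]
  16='ca' goto ·  [P3 ends]
  17='b' goto ·  [P4 ends]
  18='e' goto d→19
  19='ed' goto d→20
  20='edd' goto c→21
  21='eddc' goto d→22
  22='eddcd' goto d→23
  23='eddcdd' goto ·  [P5 ends]
  24='db' goto b→25
  25='dbb' goto d→26
  26='dbbd' goto ·  [P6 ends]

Failure links (BFS by depth):
  n1('d'): parent n0 fail=0; on 'd' 0 → fail=0;  out ∅∪∅=∅
  n6('c'): parent n0 fail=0; on 'c' 0 → fail=0;  out ∅∪∅=∅
  n17('b'): parent n0 fail=0; on 'b' 0 → fail=0;  out {4}∪∅={4}
  n18('e'): parent n0 fail=0; on 'e' 0 → fail=0;  out ∅∪∅=∅
  n2('dd'): parent n1 fail=0; on 'd' 0 → fail=1;  out ∅∪∅=∅
  n7('cd'): parent n6 fail=0; on 'd' 0 → fail=1;  out ∅∪∅=∅
  n11('da'): parent n1 fail=0; on 'a' 0 → fail=0;  out ∅∪∅=∅
  n16('ca'): parent n6 fail=0; on 'a' 0 → fail=0;  out {3}∪∅={3}
  n19('ed'): parent n18 fail=0; on 'd' 0 → fail=1;  out ∅∪∅=∅
  n24('db'): parent n1 fail=0; on 'b' 0 → fail=17;  out ∅∪{4}={4}
  n3('ddb'): parent n2 fail=1; on 'b' 1 → fail=24;  out ∅∪{4}={4}
  n8('cdd'): parent n7 fail=1; on 'd' 1 → fail=2;  out ∅∪∅=∅
  n12('dab'): parent n11 fail=0; on 'b' 0 → fail=17;  out ∅∪{4}={4}
  n20('edd'): parent n19 fail=1; on 'd' 1 → fail=2;  out ∅∪∅=∅
  n25('dbb'): parent n24 fail=17; on 'b' 17→0 → fail=17;  out ∅∪{4}={4}
  n4('ddbb'): parent n3 fail=24; on 'b' 24 → fail=25;  out ∅∪{4}={4}
  n9('cddd'): parent n8 fail=2; on 'd' 2→1 → fail=2;  out ∅∪∅=∅
  n13('dabc'): parent n12 fail=17; on 'c' 17→0 → fail=6;  out ∅∪∅=∅
  n21('eddc'): parent n20 fail=2; on 'c' 2→1→0 → fail=6;  out ∅∪∅=∅
  n26('dbbd'): parent n25 fail=17; on 'd' 17→0 → fail=1;  out {6}∪∅={6}
  n5('ddbbd'): parent n4 fail=25; on 'd' 25 → fail=26;  out {0}∪{6}={0,6}
  n10('cddde'): parent n9 fail=2; on 'e' 2→1→0 → fail=18;  out {1}∪∅={1}
  n14('dabcd'): parent n13 fail=6; on 'd' 6 → fail=7;  out ∅∪∅=∅
  n22('eddcd'): parent n21 fail=6; on 'd' 6 → fail=7;  out ∅∪∅=∅
  n15('dabcdd'): parent n14 fail=7; on 'd' 7 → fail=8;  out {2}∪∅={2}
  n23('eddcdd'): parent n22 fail=7; on 'd' 7 → fail=8;  out {5}∪∅={5}

Run:
i=0 'e': node 0→18
i=1 'b': node 18→17 (fail-walked)  ** P4@[1:1]
i=2 'e': node 17→18 (fail-walked)
i=3 'c': node 18→6 (fail-walked)
i=4 'b': node 6→17 (fail-walked)  ** P4@[4:4]
i=5 'c': node 17→6 (fail-walked)
i=6 'd': node 6→7
i=7 'd': node 7→8
i=8 'd': node 8→9
i=9 'e': node 9→10  ** P1@[5:9]
i=10 'e': node 10→18 (fail-walked)
i=11 'd': node 18→19
i=12 'b': node 19→24 (fail-walked)  ** P4@[12:12]
i=13 'd': node 24→1 (fail-walked)
i=14 'd': node 1→2
i=15 'b': node 2→3  ** P4@[15:15]
i=16 'b': node 3→4  ** P4@[16:16]
i=17 'd': node 4→5  ** P0@[13:17],P6@[14:17]
i=18 'e': node 5→18 (fail-walked)
i=19 'd': node 18→19
i=20 'd': node 19→20
i=21 'c': node 20→21
i=22 'd': node 21→22
i=23 'd': node 22→23  ** P5@[18:23]
i=24 'c': node 23→6 (fail-walked)
i=25 'd': node 6→7
i=26 'd': node 7→8
i=27 'd': node 8→9
i=28 'e': node 9→10  ** P1@[24:28]
i=29 'd': node 10→19 (fail-walked)
i=30 'e': node 19→18 (fail-walked)
i=31 'd': node 18→19
i=32 'd': node 19→20
i=33 'c': node 20→21
i=34 'd': node 21→22
i=35 'd': node 22→23  ** P5@[30:35]
i=36 'e': node 23→18 (fail-walked)

All matches (sorted): [[1,4],[4,4],[9,1],[12,4],[15,4],[16,4],[17,0],[17,6],[23,5],[28,1],[35,5]]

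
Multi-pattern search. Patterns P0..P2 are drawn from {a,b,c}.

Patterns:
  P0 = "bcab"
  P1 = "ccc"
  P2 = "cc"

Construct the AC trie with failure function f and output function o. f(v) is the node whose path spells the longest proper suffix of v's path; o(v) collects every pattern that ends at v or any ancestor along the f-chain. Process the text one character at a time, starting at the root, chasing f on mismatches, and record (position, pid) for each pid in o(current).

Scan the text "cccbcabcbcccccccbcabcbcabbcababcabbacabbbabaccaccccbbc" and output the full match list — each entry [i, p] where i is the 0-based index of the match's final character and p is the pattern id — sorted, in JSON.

Construct AC machine:
Trie nodes:
  n0 'ε': b→1 c→5
  n1 'b': c→2
  n2 'bc': a→3
  n3 'bca': b→4
  n4 'bcab': ·  ←P0
  n5 'c': c→6
  n6 'cc': c→7  ←P2
  n7 'ccc': ·  ←P1

Failure links (BFS by depth):
  n1('b'): parent n0 fail=0; on 'b' 0 → fail=0;  out ∅∪∅=∅
  n5('c'): parent n0 fail=0; on 'c' 0 → fail=0;  out ∅∪∅=∅
  n2('bc'): parent n1 fail=0; on 'c' 0 → fail=5;  out ∅∪∅=∅
  n6('cc'): parent n5 fail=0; on 'c' 0 → fail=5;  out {2}∪∅={2}
  n3('bca'): parent n2 fail=5; on 'a' 5→0 → fail=0;  out ∅∪∅=∅
  n7('ccc'): parent n6 fail=5; on 'c' 5 → fail=6;  out {1}∪{2}={1,2}
  n4('bcab'): parent n3 fail=0; on 'b' 0 → fail=1;  out {0}∪∅={0}

Text stream:
pos 0 'c': at 5
pos 1 'c': at 6  → match P2@[0:1]
pos 2 'c': at 7  → match P1@[0:2],P2@[1:2]
pos 3 'b': at 1 ·f
pos 4 'c': at 2
pos 5 'a': at 3
pos 6 'b': at 4  → match P0@[3:6]
pos 7 'c': at 2 ·f
pos 8 'b': at 1 ·f
pos 9 'c': at 2
pos 10 'c': at 6 ·f  → match P2@[9:10]
pos 11 'c': at 7  → match P1@[9:11],P2@[10:11]
pos 12 'c': at 7 ·f  → match P1@[10:12],P2@[11:12]
pos 13 'c': at 7 ·f  → match P1@[11:13],P2@[12:13]
pos 14 'c': at 7 ·f  → match P1@[12:14],P2@[13:14]
pos 15 'c': at 7 ·f  → match P1@[13:15],P2@[14:15]
pos 16 'b': at 1 ·f
pos 17 'c': at 2
pos 18 'a': at 3
pos 19 'b': at 4  → match P0@[16:19]
pos 20 'c': at 2 ·f
pos 21 'b': at 1 ·f
pos 22 'c': at 2
pos 23 'a': at 3
pos 24 'b': at 4  → match P0@[21:24]
pos 25 'b': at 1 ·f
pos 26 'c': at 2
pos 27 'a': at 3
pos 28 'b': at 4  → match P0@[25:28]
pos 29 'a': at 0 ·f
pos 30 'b': at 1
pos 31 'c': at 2
pos 32 'a': at 3
pos 33 'b': at 4  → match P0@[30:33]
pos 34 'b': at 1 ·f
pos 35 'a': at 0 ·f
pos 36 'c': at 5
pos 37 'a': at 0 ·f
pos 38 'b': at 1
pos 39 'b': at 1 ·f
pos 40 'b': at 1 ·f
pos 41 'a': at 0 ·f
pos 42 'b': at 1
pos 43 'a': at 0 ·f
pos 44 'c': at 5
pos 45 'c': at 6  → match P2@[44:45]
pos 46 'a': at 0 ·f
pos 47 'c': at 5
pos 48 'c': at 6  → match P2@[47:48]
pos 49 'c': at 7  → match P1@[47:49],P2@[48:49]
pos 50 'c': at 7 ·f  → match P1@[48:50],P2@[49:50]
pos 51 'b': at 1 ·f
pos 52 'b': at 1 ·f
pos 53 'c': at 2

Result: [[1,2],[2,1],[2,2],[6,0],[10,2],[11,1],[11,2],[12,1],[12,2],[13,1],[13,2],[14,1],[14,2],[15,1],[15,2],[19,0],[24,0],[28,0],[33,0],[45,2],[48,2],[49,1],[49,2],[50,1],[50,2]]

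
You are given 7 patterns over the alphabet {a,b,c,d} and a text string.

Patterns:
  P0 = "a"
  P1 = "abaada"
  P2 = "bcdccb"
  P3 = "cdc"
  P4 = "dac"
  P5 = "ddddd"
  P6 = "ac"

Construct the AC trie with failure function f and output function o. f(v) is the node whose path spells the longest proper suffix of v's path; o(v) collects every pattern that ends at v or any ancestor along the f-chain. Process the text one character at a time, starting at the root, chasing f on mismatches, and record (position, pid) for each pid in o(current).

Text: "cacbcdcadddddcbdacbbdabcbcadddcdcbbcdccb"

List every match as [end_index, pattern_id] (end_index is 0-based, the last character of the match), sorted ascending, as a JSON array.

Construct AC machine:
Trie nodes:
  n0 'ε': a→1 b→7 c→13 d→16
  n1 'a': b→2 c→23  ←P0
  n2 'ab': a→3
  n3 'aba': a→4
  n4 'abaa': d→5
  n5 'abaad': a→6
  n6 'abaada': ·  ←P1
  n7 'b': c→8
  n8 'bc': d→9
  n9 'bcd': c→10
  n10 'bcdc': c→11
  n11 'bcdcc': b→12
  n12 'bcdccb': ·  ←P2
  n13 'c': d→14
  n14 'cd': c→15
  n15 'cdc': ·  ←P3
  n16 'd': a→17 d→19
  n17 'da': c→18
  n18 'dac': ·  ←P4
  n19 'dd': d→20
  n20 'ddd': d→21
  n21 'dddd': d→22
  n22 'ddddd': ·  ←P5
  n23 'ac': ·  ←P6

Failure links (BFS by depth):
  fail(1) 'a': from fail(0)=0 chase 'a': 0 ⇒ 0;  out={0}∪out(0)={0}
  fail(7) 'b': from fail(0)=0 chase 'b': 0 ⇒ 0;  out=∅∪out(0)=∅
  fail(13) 'c': from fail(0)=0 chase 'c': 0 ⇒ 0;  out=∅∪out(0)=∅
  fail(16) 'd': from fail(0)=0 chase 'd': 0 ⇒ 0;  out=∅∪out(0)=∅
  fail(2) 'ab': from fail(1)=0 chase 'b': 0 ⇒ 7;  out=∅∪out(7)=∅
  fail(8) 'bc': from fail(7)=0 chase 'c': 0 ⇒ 13;  out=∅∪out(13)=∅
  fail(14) 'cd': from fail(13)=0 chase 'd': 0 ⇒ 16;  out=∅∪out(16)=∅
  fail(17) 'da': from fail(16)=0 chase 'a': 0 ⇒ 1;  out=∅∪out(1)={0}
  fail(19) 'dd': from fail(16)=0 chase 'd': 0 ⇒ 16;  out=∅∪out(16)=∅
  fail(23) 'ac': from fail(1)=0 chase 'c': 0 ⇒ 13;  out={6}∪out(13)={6}
  fail(3) 'aba': from fail(2)=7 chase 'a': 7→0 ⇒ 1;  out=∅∪out(1)={0}
  fail(9) 'bcd': from fail(8)=13 chase 'd': 13 ⇒ 14;  out=∅∪out(14)=∅
  fail(15) 'cdc': from fail(14)=16 chase 'c': 16→0 ⇒ 13;  out={3}∪out(13)={3}
  fail(18) 'dac': from fail(17)=1 chase 'c': 1 ⇒ 23;  out={4}∪out(23)={4,6}
  fail(20) 'ddd': from fail(19)=16 chase 'd': 16 ⇒ 19;  out=∅∪out(19)=∅
  fail(4) 'abaa': from fail(3)=1 chase 'a': 1→0 ⇒ 1;  out=∅∪out(1)={0}
  fail(10) 'bcdc': from fail(9)=14 chase 'c': 14 ⇒ 15;  out=∅∪out(15)={3}
  fail(21) 'dddd': from fail(20)=19 chase 'd': 19 ⇒ 20;  out=∅∪out(20)=∅
  fail(5) 'abaad': from fail(4)=1 chase 'd': 1→0 ⇒ 16;  out=∅∪out(16)=∅
  fail(11) 'bcdcc': from fail(10)=15 chase 'c': 15→13→0 ⇒ 13;  out=∅∪out(13)=∅
  fail(22) 'ddddd': from fail(21)=20 chase 'd': 20 ⇒ 21;  out={5}∪out(21)={5}
  fail(6) 'abaada': from fail(5)=16 chase 'a': 16 ⇒ 17;  out={1}∪out(17)={0,1}
  fail(12) 'bcdccb': from fail(11)=13 chase 'b': 13→0 ⇒ 7;  out={2}∪out(7)={2}

Scan:
pos 0 'c': at 13
pos 1 'a': at 1 (fail-walked)  → match P0@[1:1]
pos 2 'c': at 23  → match P6@[1:2]
pos 3 'b': at 7 (fail-walked)
pos 4 'c': at 8
pos 5 'd': at 9
pos 6 'c': at 10  → match P3@[4:6]
pos 7 'a': at 1 (fail-walked)  → match P0@[7:7]
pos 8 'd': at 16 (fail-walked)
pos 9 'd': at 19
pos 10 'd': at 20
pos 11 'd': at 21
pos 12 'd': at 22  → match P5@[8:12]
pos 13 'c': at 13 (fail-walked)
pos 14 'b': at 7 (fail-walked)
pos 15 'd': at 16 (fail-walked)
pos 16 'a': at 17  → match P0@[16:16]
pos 17 'c': at 18  → match P4@[15:17],P6@[16:17]
pos 18 'b': at 7 (fail-walked)
pos 19 'b': at 7 (fail-walked)
pos 20 'd': at 16 (fail-walked)
pos 21 'a': at 17  → match P0@[21:21]
pos 22 'b': at 2 (fail-walked)
pos 23 'c': at 8 (fail-walked)
pos 24 'b': at 7 (fail-walked)
pos 25 'c': at 8
pos 26 'a': at 1 (fail-walked)  → match P0@[26:26]
pos 27 'd': at 16 (fail-walked)
pos 28 'd': at 19
pos 29 'd': at 20
pos 30 'c': at 13 (fail-walked)
pos 31 'd': at 14
pos 32 'c': at 15  → match P3@[30:32]
pos 33 'b': at 7 (fail-walked)
pos 34 'b': at 7 (fail-walked)
pos 35 'c': at 8
pos 36 'd': at 9
pos 37 'c': at 10  → match P3@[35:37]
pos 38 'c': at 11
pos 39 'b': at 12  → match P2@[34:39]

Result: [[1,0],[2,6],[6,3],[7,0],[12,5],[16,0],[17,4],[17,6],[21,0],[26,0],[32,3],[37,3],[39,2]]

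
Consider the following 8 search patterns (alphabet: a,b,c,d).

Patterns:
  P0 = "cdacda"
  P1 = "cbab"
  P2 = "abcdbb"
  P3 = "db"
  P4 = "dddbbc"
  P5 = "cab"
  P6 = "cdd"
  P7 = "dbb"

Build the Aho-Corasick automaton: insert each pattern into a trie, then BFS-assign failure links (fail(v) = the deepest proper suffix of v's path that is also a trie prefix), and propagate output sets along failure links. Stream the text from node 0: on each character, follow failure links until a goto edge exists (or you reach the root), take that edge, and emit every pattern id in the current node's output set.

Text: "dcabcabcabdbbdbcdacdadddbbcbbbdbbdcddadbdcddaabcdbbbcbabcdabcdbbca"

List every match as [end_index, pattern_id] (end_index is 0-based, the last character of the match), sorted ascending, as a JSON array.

Build automaton:
Trie nodes:
  0='ε' goto a→10 c→1 d→16
  1='c' goto a→23 b→7 d→2
  2='cd' goto a→3 d→25
  3='cda' goto c→4
  4='cdac' goto d→5
  5='cdacd' goto a→6
  6='cdacda' goto ·  ←P0
  7='cb' goto a→8
  8='cba' goto b→9
  9='cbab' goto ·  ←P1
  10='a' goto b→11
  11='ab' goto c→12
  12='abc' goto d→13
  13='abcd' goto b→14
  14='abcdb' goto b→15
  15='abcdbb' goto ·  ←P2
  16='d' goto b→17 d→18
  17='db' goto b→26  ←P3
  18='dd' goto d→19
  19='ddd' goto b→20
  20='dddb' goto b→21
  21='dddbb' goto c→22
  22='dddbbc' goto ·  ←P4
  23='ca' goto b→24
  24='cab' goto ·  ←P5
  25='cdd' goto ·  ←P6
  26='dbb' goto ·  ←P7

Failure links (BFS by depth):
  n1('c'): parent n0 fail=0; on 'c' 0 → fail=0;  out ∅∪∅=∅
  n10('a'): parent n0 fail=0; on 'a' 0 → fail=0;  out ∅∪∅=∅
  n16('d'): parent n0 fail=0; on 'd' 0 → fail=0;  out ∅∪∅=∅
  n2('cd'): parent n1 fail=0; on 'd' 0 → fail=16;  out ∅∪∅=∅
  n7('cb'): parent n1 fail=0; on 'b' 0 → fail=0;  out ∅∪∅=∅
  n11('ab'): parent n10 fail=0; on 'b' 0 → fail=0;  out ∅∪∅=∅
  n17('db'): parent n16 fail=0; on 'b' 0 → fail=0;  out {3}∪∅={3}
  n18('dd'): parent n16 fail=0; on 'd' 0 → fail=16;  out ∅∪∅=∅
  n23('ca'): parent n1 fail=0; on 'a' 0 → fail=10;  out ∅∪∅=∅
  n3('cda'): parent n2 fail=16; on 'a' 16→0 → fail=10;  out ∅∪∅=∅
  n8('cba'): parent n7 fail=0; on 'a' 0 → fail=10;  out ∅∪∅=∅
  n12('abc'): parent n11 fail=0; on 'c' 0 → fail=1;  out ∅∪∅=∅
  n19('ddd'): parent n18 fail=16; on 'd' 16 → fail=18;  out ∅∪∅=∅
  n24('cab'): parent n23 fail=10; on 'b' 10 → fail=11;  out {5}∪∅={5}
  n25('cdd'): parent n2 fail=16; on 'd' 16 → fail=18;  out {6}∪∅={6}
  n26('dbb'): parent n17 fail=0; on 'b' 0 → fail=0;  out {7}∪∅={7}
  n4('cdac'): parent n3 fail=10; on 'c' 10→0 → fail=1;  out ∅∪∅=∅
  n9('cbab'): parent n8 fail=10; on 'b' 10 → fail=11;  out {1}∪∅={1}
  n13('abcd'): parent n12 fail=1; on 'd' 1 → fail=2;  out ∅∪∅=∅
  n20('dddb'): parent n19 fail=18; on 'b' 18→16 → fail=17;  out ∅∪{3}={3}
  n5('cdacd'): parent n4 fail=1; on 'd' 1 → fail=2;  out ∅∪∅=∅
  n14('abcdb'): parent n13 fail=2; on 'b' 2→16 → fail=17;  out ∅∪{3}={3}
  n21('dddbb'): parent n20 fail=17; on 'b' 17 → fail=26;  out ∅∪{7}={7}
  n6('cdacda'): parent n5 fail=2; on 'a' 2 → fail=3;  out {0}∪∅={0}
  n15('abcdbb'): parent n14 fail=17; on 'b' 17 → fail=26;  out {2}∪{7}={2,7}
  n22('dddbbc'): parent n21 fail=26; on 'c' 26→0 → fail=1;  out {4}∪∅={4}

Run:
pos 0 'd': at 16
pos 1 'c': at 1 (via fail)
pos 2 'a': at 23
pos 3 'b': at 24  → match P5@[1:3]
pos 4 'c': at 12 (via fail)
pos 5 'a': at 23 (via fail)
pos 6 'b': at 24  → match P5@[4:6]
pos 7 'c': at 12 (via fail)
pos 8 'a': at 23 (via fail)
pos 9 'b': at 24  → match P5@[7:9]
pos 10 'd': at 16 (via fail)
pos 11 'b': at 17  → match P3@[10:11]
pos 12 'b': at 26  → match P7@[10:12]
pos 13 'd': at 16 (via fail)
pos 14 'b': at 17  → match P3@[13:14]
pos 15 'c': at 1 (via fail)
pos 16 'd': at 2
pos 17 'a': at 3
pos 18 'c': at 4
pos 19 'd': at 5
pos 20 'a': at 6  → match P0@[15:20]
pos 21 'd': at 16 (via fail)
pos 22 'd': at 18
pos 23 'd': at 19
pos 24 'b': at 20  → match P3@[23:24]
pos 25 'b': at 21  → match P7@[23:25]
pos 26 'c': at 22  → match P4@[21:26]
pos 27 'b': at 7 (via fail)
pos 28 'b': at 0 (via fail)
pos 29 'b': at 0
pos 30 'd': at 16
pos 31 'b': at 17  → match P3@[30:31]
pos 32 'b': at 26  → match P7@[30:32]
pos 33 'd': at 16 (via fail)
pos 34 'c': at 1 (via fail)
pos 35 'd': at 2
pos 36 'd': at 25  → match P6@[34:36]
pos 37 'a': at 10 (via fail)
pos 38 'd': at 16 (via fail)
pos 39 'b': at 17  → match P3@[38:39]
pos 40 'd': at 16 (via fail)
pos 41 'c': at 1 (via fail)
pos 42 'd': at 2
pos 43 'd': at 25  → match P6@[41:43]
pos 44 'a': at 10 (via fail)
pos 45 'a': at 10 (via fail)
pos 46 'b': at 11
pos 47 'c': at 12
pos 48 'd': at 13
pos 49 'b': at 14  → match P3@[48:49]
pos 50 'b': at 15  → match P2@[45:50],P7@[48:50]
pos 51 'b': at 0 (via fail)
pos 52 'c': at 1
pos 53 'b': at 7
pos 54 'a': at 8
pos 55 'b': at 9  → match P1@[52:55]
pos 56 'c': at 12 (via fail)
pos 57 'd': at 13
pos 58 'a': at 3 (via fail)
pos 59 'b': at 11 (via fail)
pos 60 'c': at 12
pos 61 'd': at 13
pos 62 'b': at 14  → match P3@[61:62]
pos 63 'b': at 15  → match P2@[58:63],P7@[61:63]
pos 64 'c': at 1 (via fail)
pos 65 'a': at 23

Matches: [[3,5],[6,5],[9,5],[11,3],[12,7],[14,3],[20,0],[24,3],[25,7],[26,4],[31,3],[32,7],[36,6],[39,3],[43,6],[49,3],[50,2],[50,7],[55,1],[62,3],[63,2],[63,7]]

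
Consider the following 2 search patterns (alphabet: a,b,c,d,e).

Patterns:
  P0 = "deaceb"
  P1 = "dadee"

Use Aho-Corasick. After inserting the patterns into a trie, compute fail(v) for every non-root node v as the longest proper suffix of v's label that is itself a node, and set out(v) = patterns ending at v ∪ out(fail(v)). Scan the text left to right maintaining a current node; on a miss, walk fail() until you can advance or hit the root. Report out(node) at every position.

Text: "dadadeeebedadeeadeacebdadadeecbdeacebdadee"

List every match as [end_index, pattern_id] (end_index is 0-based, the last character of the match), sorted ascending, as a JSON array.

Construct AC machine:
Trie (insert patterns):
  0='ε' goto d→1
  1='d' goto a→7 e→2
  2='de' goto a→3
  3='dea' goto c→4
  4='deac' goto e→5
  5='deace' goto b→6
  6='deaceb' goto ·  [P0 ends]
  7='da' goto d→8
  8='dad' goto e→9
  9='dade' goto e→10
  10='dadee' goto ·  [P1 ends]

BFS fail/out derivation:
  n1('d'): parent n0 fail=0; on 'd' 0 → fail=0;  out ∅∪∅=∅
  n2('de'): parent n1 fail=0; on 'e' 0 → fail=0;  out ∅∪∅=∅
  n7('da'): parent n1 fail=0; on 'a' 0 → fail=0;  out ∅∪∅=∅
  n3('dea'): parent n2 fail=0; on 'a' 0 → fail=0;  out ∅∪∅=∅
  n8('dad'): parent n7 fail=0; on 'd' 0 → fail=1;  out ∅∪∅=∅
  n4('deac'): parent n3 fail=0; on 'c' 0 → fail=0;  out ∅∪∅=∅
  n9('dade'): parent n8 fail=1; on 'e' 1 → fail=2;  out ∅∪∅=∅
  n5('deace'): parent n4 fail=0; on 'e' 0 → fail=0;  out ∅∪∅=∅
  n10('dadee'): parent n9 fail=2; on 'e' 2→0 → fail=0;  out {1}∪∅={1}
  n6('deaceb'): parent n5 fail=0; on 'b' 0 → fail=0;  out {0}∪∅={0}

Scan:
[0] read 'd'  n0⇒n1
[1] read 'a'  n1⇒n7
[2] read 'd'  n7⇒n8
[3] read 'a'  n8⇒n7 (fail-walked)
[4] read 'd'  n7⇒n8
[5] read 'e'  n8⇒n9
[6] read 'e'  n9⇒n10  emit P1@[2:6]
[7] read 'e'  n10⇒n0 (fail-walked)
[8] read 'b'  n0⇒n0
[9] read 'e'  n0⇒n0
[10] read 'd'  n0⇒n1
[11] read 'a'  n1⇒n7
[12] read 'd'  n7⇒n8
[13] read 'e'  n8⇒n9
[14] read 'e'  n9⇒n10  emit P1@[10:14]
[15] read 'a'  n10⇒n0 (fail-walked)
[16] read 'd'  n0⇒n1
[17] read 'e'  n1⇒n2
[18] read 'a'  n2⇒n3
[19] read 'c'  n3⇒n4
[20] read 'e'  n4⇒n5
[21] read 'b'  n5⇒n6  emit P0@[16:21]
[22] read 'd'  n6⇒n1 (fail-walked)
[23] read 'a'  n1⇒n7
[24] read 'd'  n7⇒n8
[25] read 'a'  n8⇒n7 (fail-walked)
[26] read 'd'  n7⇒n8
[27] read 'e'  n8⇒n9
[28] read 'e'  n9⇒n10  emit P1@[24:28]
[29] read 'c'  n10⇒n0 (fail-walked)
[30] read 'b'  n0⇒n0
[31] read 'd'  n0⇒n1
[32] read 'e'  n1⇒n2
[33] read 'a'  n2⇒n3
[34] read 'c'  n3⇒n4
[35] read 'e'  n4⇒n5
[36] read 'b'  n5⇒n6  emit P0@[31:36]
[37] read 'd'  n6⇒n1 (fail-walked)
[38] read 'a'  n1⇒n7
[39] read 'd'  n7⇒n8
[40] read 'e'  n8⇒n9
[41] read 'e'  n9⇒n10  emit P1@[37:41]

All matches (sorted): [[6,1],[14,1],[21,0],[28,1],[36,0],[41,1]]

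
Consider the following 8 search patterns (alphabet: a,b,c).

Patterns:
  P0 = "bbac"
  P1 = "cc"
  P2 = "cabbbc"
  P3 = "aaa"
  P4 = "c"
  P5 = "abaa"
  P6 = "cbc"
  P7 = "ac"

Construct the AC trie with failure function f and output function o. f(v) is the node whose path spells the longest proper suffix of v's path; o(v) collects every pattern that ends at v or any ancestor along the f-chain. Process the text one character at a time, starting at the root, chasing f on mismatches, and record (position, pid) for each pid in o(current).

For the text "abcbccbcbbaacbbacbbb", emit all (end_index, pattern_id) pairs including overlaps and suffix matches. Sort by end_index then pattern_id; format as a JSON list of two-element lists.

Construct AC machine:
Trie (insert patterns):
  n0 'ε': a→12 b→1 c→5
  n1 'b': b→2
  n2 'bb': a→3
  n3 'bba': c→4
  n4 'bbac': ·  ←P0
  n5 'c': a→7 b→18 c→6  ←P4
  n6 'cc': ·  ←P1
  n7 'ca': b→8
  n8 'cab': b→9
  n9 'cabb': b→10
  n10 'cabbb': c→11
  n11 'cabbbc': ·  ←P2
  n12 'a': a→13 b→15 c→20
  n13 'aa': a→14
  n14 'aaa': ·  ←P3
  n15 'ab': a→16
  n16 'aba': a→17
  n17 'abaa': ·  ←P5
  n18 'cb': c→19
  n19 'cbc': ·  ←P6
  n20 'ac': ·  ←P7

BFS fail/out derivation:
  fail(1) 'b': from fail(0)=0 chase 'b': 0 ⇒ 0;  out=∅∪out(0)=∅
  fail(5) 'c': from fail(0)=0 chase 'c': 0 ⇒ 0;  out={4}∪out(0)={4}
  fail(12) 'a': from fail(0)=0 chase 'a': 0 ⇒ 0;  out=∅∪out(0)=∅
  fail(2) 'bb': from fail(1)=0 chase 'b': 0 ⇒ 1;  out=∅∪out(1)=∅
  fail(6) 'cc': from fail(5)=0 chase 'c': 0 ⇒ 5;  out={1}∪out(5)={1,4}
  fail(7) 'ca': from fail(5)=0 chase 'a': 0 ⇒ 12;  out=∅∪out(12)=∅
  fail(13) 'aa': from fail(12)=0 chase 'a': 0 ⇒ 12;  out=∅∪out(12)=∅
  fail(15) 'ab': from fail(12)=0 chase 'b': 0 ⇒ 1;  out=∅∪out(1)=∅
  fail(18) 'cb': from fail(5)=0 chase 'b': 0 ⇒ 1;  out=∅∪out(1)=∅
  fail(20) 'ac': from fail(12)=0 chase 'c': 0 ⇒ 5;  out={7}∪out(5)={4,7}
  fail(3) 'bba': from fail(2)=1 chase 'a': 1→0 ⇒ 12;  out=∅∪out(12)=∅
  fail(8) 'cab': from fail(7)=12 chase 'b': 12 ⇒ 15;  out=∅∪out(15)=∅
  fail(14) 'aaa': from fail(13)=12 chase 'a': 12 ⇒ 13;  out={3}∪out(13)={3}
  fail(16) 'aba': from fail(15)=1 chase 'a': 1→0 ⇒ 12;  out=∅∪out(12)=∅
  fail(19) 'cbc': from fail(18)=1 chase 'c': 1→0 ⇒ 5;  out={6}∪out(5)={4,6}
  fail(4) 'bbac': from fail(3)=12 chase 'c': 12 ⇒ 20;  out={0}∪out(20)={0,4,7}
  fail(9) 'cabb': from fail(8)=15 chase 'b': 15→1 ⇒ 2;  out=∅∪out(2)=∅
  fail(17) 'abaa': from fail(16)=12 chase 'a': 12 ⇒ 13;  out={5}∪out(13)={5}
  fail(10) 'cabbb': from fail(9)=2 chase 'b': 2→1 ⇒ 2;  out=∅∪out(2)=∅
  fail(11) 'cabbbc': from fail(10)=2 chase 'c': 2→1→0 ⇒ 5;  out={2}∪out(5)={2,4}

Scan:
i=0 'a': node 0→12
i=1 'b': node 12→15
i=2 'c': node 15→5 (fail-walked)  ** P4@[2:2]
i=3 'b': node 5→18
i=4 'c': node 18→19  ** P4@[4:4],P6@[2:4]
i=5 'c': node 19→6 (fail-walked)  ** P1@[4:5],P4@[5:5]
i=6 'b': node 6→18 (fail-walked)
i=7 'c': node 18→19  ** P4@[7:7],P6@[5:7]
i=8 'b': node 19→18 (fail-walked)
i=9 'b': node 18→2 (fail-walked)
i=10 'a': node 2→3
i=11 'a': node 3→13 (fail-walked)
i=12 'c': node 13→20 (fail-walked)  ** P4@[12:12],P7@[11:12]
i=13 'b': node 20→18 (fail-walked)
i=14 'b': node 18→2 (fail-walked)
i=15 'a': node 2→3
i=16 'c': node 3→4  ** P0@[13:16],P4@[16:16],P7@[15:16]
i=17 'b': node 4→18 (fail-walked)
i=18 'b': node 18→2 (fail-walked)
i=19 'b': node 2→2 (fail-walked)

All matches (sorted): [[2,4],[4,4],[4,6],[5,1],[5,4],[7,4],[7,6],[12,4],[12,7],[16,0],[16,4],[16,7]]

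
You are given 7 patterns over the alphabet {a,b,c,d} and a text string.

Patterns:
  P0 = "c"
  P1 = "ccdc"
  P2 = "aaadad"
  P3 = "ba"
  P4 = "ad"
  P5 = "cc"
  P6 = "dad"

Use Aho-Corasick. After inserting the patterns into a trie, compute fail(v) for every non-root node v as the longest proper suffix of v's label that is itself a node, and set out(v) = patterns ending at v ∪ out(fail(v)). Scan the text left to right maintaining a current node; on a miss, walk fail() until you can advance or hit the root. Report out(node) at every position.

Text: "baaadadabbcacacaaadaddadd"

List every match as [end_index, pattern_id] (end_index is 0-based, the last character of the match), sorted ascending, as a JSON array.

Build automaton:
Trie nodes:
  n0 'ε': a→5 b→11 c→1 d→14
  n1 'c': c→2  ←P0
  n2 'cc': d→3  ←P5
  n3 'ccd': c→4
  n4 'ccdc': ·  ←P1
  n5 'a': a→6 d→13
  n6 'aa': a→7
  n7 'aaa': d→8
  n8 'aaad': a→9
  n9 'aaada': d→10
  n10 'aaadad': ·  ←P2
  n11 'b': a→12
  n12 'ba': ·  ←P3
  n13 'ad': ·  ←P4
  n14 'd': a→15
  n15 'da': d→16
  n16 'dad': ·  ←P6

BFS fail/out derivation:
  n1('c'): parent n0 fail=0; on 'c' 0 → fail=0;  out {0}∪∅={0}
  n5('a'): parent n0 fail=0; on 'a' 0 → fail=0;  out ∅∪∅=∅
  n11('b'): parent n0 fail=0; on 'b' 0 → fail=0;  out ∅∪∅=∅
  n14('d'): parent n0 fail=0; on 'd' 0 → fail=0;  out ∅∪∅=∅
  n2('cc'): parent n1 fail=0; on 'c' 0 → fail=1;  out {5}∪{0}={0,5}
  n6('aa'): parent n5 fail=0; on 'a' 0 → fail=5;  out ∅∪∅=∅
  n12('ba'): parent n11 fail=0; on 'a' 0 → fail=5;  out {3}∪∅={3}
  n13('ad'): parent n5 fail=0; on 'd' 0 → fail=14;  out {4}∪∅={4}
  n15('da'): parent n14 fail=0; on 'a' 0 → fail=5;  out ∅∪∅=∅
  n3('ccd'): parent n2 fail=1; on 'd' 1→0 → fail=14;  out ∅∪∅=∅
  n7('aaa'): parent n6 fail=5; on 'a' 5 → fail=6;  out ∅∪∅=∅
  n16('dad'): parent n15 fail=5; on 'd' 5 → fail=13;  out {6}∪{4}={4,6}
  n4('ccdc'): parent n3 fail=14; on 'c' 14→0 → fail=1;  out {1}∪{0}={0,1}
  n8('aaad'): parent n7 fail=6; on 'd' 6→5 → fail=13;  out ∅∪{4}={4}
  n9('aaada'): parent n8 fail=13; on 'a' 13→14 → fail=15;  out ∅∪∅=∅
  n10('aaadad'): parent n9 fail=15; on 'd' 15 → fail=16;  out {2}∪{4,6}={2,4,6}

Run:
pos 0 'b': at 11
pos 1 'a': at 12  → match P3@[0:1]
pos 2 'a': at 6 (via fail)
pos 3 'a': at 7
pos 4 'd': at 8  → match P4@[3:4]
pos 5 'a': at 9
pos 6 'd': at 10  → match P2@[1:6],P4@[5:6],P6@[4:6]
pos 7 'a': at 15 (via fail)
pos 8 'b': at 11 (via fail)
pos 9 'b': at 11 (via fail)
pos 10 'c': at 1 (via fail)  → match P0@[10:10]
pos 11 'a': at 5 (via fail)
pos 12 'c': at 1 (via fail)  → match P0@[12:12]
pos 13 'a': at 5 (via fail)
pos 14 'c': at 1 (via fail)  → match P0@[14:14]
pos 15 'a': at 5 (via fail)
pos 16 'a': at 6
pos 17 'a': at 7
pos 18 'd': at 8  → match P4@[17:18]
pos 19 'a': at 9
pos 20 'd': at 10  → match P2@[15:20],P4@[19:20],P6@[18:20]
pos 21 'd': at 14 (via fail)
pos 22 'a': at 15
pos 23 'd': at 16  → match P4@[22:23],P6@[21:23]
pos 24 'd': at 14 (via fail)

Matches: [[1,3],[4,4],[6,2],[6,4],[6,6],[10,0],[12,0],[14,0],[18,4],[20,2],[20,4],[20,6],[23,4],[23,6]]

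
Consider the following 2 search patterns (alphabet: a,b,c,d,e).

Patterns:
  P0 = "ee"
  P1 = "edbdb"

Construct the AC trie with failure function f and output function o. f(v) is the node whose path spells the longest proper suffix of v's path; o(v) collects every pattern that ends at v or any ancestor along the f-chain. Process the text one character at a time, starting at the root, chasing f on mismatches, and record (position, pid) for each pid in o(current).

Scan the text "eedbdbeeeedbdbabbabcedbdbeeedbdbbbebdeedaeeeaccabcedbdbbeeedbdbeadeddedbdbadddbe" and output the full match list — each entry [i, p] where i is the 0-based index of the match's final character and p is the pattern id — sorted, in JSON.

Build automaton:
Trie nodes:
  0='ε' goto e→1
  1='e' goto d→3 e→2
  2='ee' goto ·  ←P0
  3='ed' goto b→4
  4='edb' goto d→5
  5='edbd' goto b→6
  6='edbdb' goto ·  ←P1

Failure links (BFS by depth):
  fail(1) 'e': from fail(0)=0 chase 'e': 0 ⇒ 0;  out=∅∪out(0)=∅
  fail(2) 'ee': from fail(1)=0 chase 'e': 0 ⇒ 1;  out={0}∪out(1)={0}
  fail(3) 'ed': from fail(1)=0 chase 'd': 0 ⇒ 0;  out=∅∪out(0)=∅
  fail(4) 'edb': from fail(3)=0 chase 'b': 0 ⇒ 0;  out=∅∪out(0)=∅
  fail(5) 'edbd': from fail(4)=0 chase 'd': 0 ⇒ 0;  out=∅∪out(0)=∅
  fail(6) 'edbdb': from fail(5)=0 chase 'b': 0 ⇒ 0;  out={1}∪out(0)={1}

Run:
[0] read 'e'  n0⇒n1
[1] read 'e'  n1⇒n2  emit P0@[0:1]
[2] read 'd'  n2⇒n3 (via fail)
[3] read 'b'  n3⇒n4
[4] read 'd'  n4⇒n5
[5] read 'b'  n5⇒n6  emit P1@[1:5]
[6] read 'e'  n6⇒n1 (via fail)
[7] read 'e'  n1⇒n2  emit P0@[6:7]
[8] read 'e'  n2⇒n2 (via fail)  emit P0@[7:8]
[9] read 'e'  n2⇒n2 (via fail)  emit P0@[8:9]
[10] read 'd'  n2⇒n3 (via fail)
[11] read 'b'  n3⇒n4
[12] read 'd'  n4⇒n5
[13] read 'b'  n5⇒n6  emit P1@[9:13]
[14] read 'a'  n6⇒n0 (via fail)
[15] read 'b'  n0⇒n0
[16] read 'b'  n0⇒n0
[17] read 'a'  n0⇒n0
[18] read 'b'  n0⇒n0
[19] read 'c'  n0⇒n0
[20] read 'e'  n0⇒n1
[21] read 'd'  n1⇒n3
[22] read 'b'  n3⇒n4
[23] read 'd'  n4⇒n5
[24] read 'b'  n5⇒n6  emit P1@[20:24]
[25] read 'e'  n6⇒n1 (via fail)
[26] read 'e'  n1⇒n2  emit P0@[25:26]
[27] read 'e'  n2⇒n2 (via fail)  emit P0@[26:27]
[28] read 'd'  n2⇒n3 (via fail)
[29] read 'b'  n3⇒n4
[30] read 'd'  n4⇒n5
[31] read 'b'  n5⇒n6  emit P1@[27:31]
[32] read 'b'  n6⇒n0 (via fail)
[33] read 'b'  n0⇒n0
[34] read 'e'  n0⇒n1
[35] read 'b'  n1⇒n0 (via fail)
[36] read 'd'  n0⇒n0
[37] read 'e'  n0⇒n1
[38] read 'e'  n1⇒n2  emit P0@[37:38]
[39] read 'd'  n2⇒n3 (via fail)
[40] read 'a'  n3⇒n0 (via fail)
[41] read 'e'  n0⇒n1
[42] read 'e'  n1⇒n2  emit P0@[41:42]
[43] read 'e'  n2⇒n2 (via fail)  emit P0@[42:43]
[44] read 'a'  n2⇒n0 (via fail)
[45] read 'c'  n0⇒n0
[46] read 'c'  n0⇒n0
[47] read 'a'  n0⇒n0
[48] read 'b'  n0⇒n0
[49] read 'c'  n0⇒n0
[50] read 'e'  n0⇒n1
[51] read 'd'  n1⇒n3
[52] read 'b'  n3⇒n4
[53] read 'd'  n4⇒n5
[54] read 'b'  n5⇒n6  emit P1@[50:54]
[55] read 'b'  n6⇒n0 (via fail)
[56] read 'e'  n0⇒n1
[57] read 'e'  n1⇒n2  emit P0@[56:57]
[58] read 'e'  n2⇒n2 (via fail)  emit P0@[57:58]
[59] read 'd'  n2⇒n3 (via fail)
[60] read 'b'  n3⇒n4
[61] read 'd'  n4⇒n5
[62] read 'b'  n5⇒n6  emit P1@[58:62]
[63] read 'e'  n6⇒n1 (via fail)
[64] read 'a'  n1⇒n0 (via fail)
[65] read 'd'  n0⇒n0
[66] read 'e'  n0⇒n1
[67] read 'd'  n1⇒n3
[68] read 'd'  n3⇒n0 (via fail)
[69] read 'e'  n0⇒n1
[70] read 'd'  n1⇒n3
[71] read 'b'  n3⇒n4
[72] read 'd'  n4⇒n5
[73] read 'b'  n5⇒n6  emit P1@[69:73]
[74] read 'a'  n6⇒n0 (via fail)
[75] read 'd'  n0⇒n0
[76] read 'd'  n0⇒n0
[77] read 'd'  n0⇒n0
[78] read 'b'  n0⇒n0
[79] read 'e'  n0⇒n1

Matches: [[1,0],[5,1],[7,0],[8,0],[9,0],[13,1],[24,1],[26,0],[27,0],[31,1],[38,0],[42,0],[43,0],[54,1],[57,0],[58,0],[62,1],[73,1]]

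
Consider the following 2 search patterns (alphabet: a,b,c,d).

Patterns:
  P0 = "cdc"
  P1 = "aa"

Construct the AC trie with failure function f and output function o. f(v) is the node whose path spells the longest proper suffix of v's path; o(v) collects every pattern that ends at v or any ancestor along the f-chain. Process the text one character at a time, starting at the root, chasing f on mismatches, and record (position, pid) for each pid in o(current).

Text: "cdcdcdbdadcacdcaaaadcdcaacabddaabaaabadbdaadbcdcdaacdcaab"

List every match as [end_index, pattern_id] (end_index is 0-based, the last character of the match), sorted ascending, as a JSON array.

Construct AC machine:
Trie nodes:
  n0 'ε': a→4 c→1
  n1 'c': d→2
  n2 'cd': c→3
  n3 'cdc': ·  [P0 ends]
  n4 'a': a→5
  n5 'aa': ·  [P1 ends]

Failure links (BFS by depth):
  n1('c'): parent n0 fail=0; on 'c' 0 → fail=0;  out ∅∪∅=∅
  n4('a'): parent n0 fail=0; on 'a' 0 → fail=0;  out ∅∪∅=∅
  n2('cd'): parent n1 fail=0; on 'd' 0 → fail=0;  out ∅∪∅=∅
  n5('aa'): parent n4 fail=0; on 'a' 0 → fail=4;  out {1}∪∅={1}
  n3('cdc'): parent n2 fail=0; on 'c' 0 → fail=1;  out {0}∪∅={0}

Text stream:
pos 0 'c': at 1
pos 1 'd': at 2
pos 2 'c': at 3  ** P0@[0:2]
pos 3 'd': at 2 (fail-walked)
pos 4 'c': at 3  ** P0@[2:4]
pos 5 'd': at 2 (fail-walked)
pos 6 'b': at 0 (fail-walked)
pos 7 'd': at 0
pos 8 'a': at 4
pos 9 'd': at 0 (fail-walked)
pos 10 'c': at 1
pos 11 'a': at 4 (fail-walked)
pos 12 'c': at 1 (fail-walked)
pos 13 'd': at 2
pos 14 'c': at 3  ** P0@[12:14]
pos 15 'a': at 4 (fail-walked)
pos 16 'a': at 5  ** P1@[15:16]
pos 17 'a': at 5 (fail-walked)  ** P1@[16:17]
pos 18 'a': at 5 (fail-walked)  ** P1@[17:18]
pos 19 'd': at 0 (fail-walked)
pos 20 'c': at 1
pos 21 'd': at 2
pos 22 'c': at 3  ** P0@[20:22]
pos 23 'a': at 4 (fail-walked)
pos 24 'a': at 5  ** P1@[23:24]
pos 25 'c': at 1 (fail-walked)
pos 26 'a': at 4 (fail-walked)
pos 27 'b': at 0 (fail-walked)
pos 28 'd': at 0
pos 29 'd': at 0
pos 30 'a': at 4
pos 31 'a': at 5  ** P1@[30:31]
pos 32 'b': at 0 (fail-walked)
pos 33 'a': at 4
pos 34 'a': at 5  ** P1@[33:34]
pos 35 'a': at 5 (fail-walked)  ** P1@[34:35]
pos 36 'b': at 0 (fail-walked)
pos 37 'a': at 4
pos 38 'd': at 0 (fail-walked)
pos 39 'b': at 0
pos 40 'd': at 0
pos 41 'a': at 4
pos 42 'a': at 5  ** P1@[41:42]
pos 43 'd': at 0 (fail-walked)
pos 44 'b': at 0
pos 45 'c': at 1
pos 46 'd': at 2
pos 47 'c': at 3  ** P0@[45:47]
pos 48 'd': at 2 (fail-walked)
pos 49 'a': at 4 (fail-walked)
pos 50 'a': at 5  ** P1@[49:50]
pos 51 'c': at 1 (fail-walked)
pos 52 'd': at 2
pos 53 'c': at 3  ** P0@[51:53]
pos 54 'a': at 4 (fail-walked)
pos 55 'a': at 5  ** P1@[54:55]
pos 56 'b': at 0 (fail-walked)

Result: [[2,0],[4,0],[14,0],[16,1],[17,1],[18,1],[22,0],[24,1],[31,1],[34,1],[35,1],[42,1],[47,0],[50,1],[53,0],[55,1]]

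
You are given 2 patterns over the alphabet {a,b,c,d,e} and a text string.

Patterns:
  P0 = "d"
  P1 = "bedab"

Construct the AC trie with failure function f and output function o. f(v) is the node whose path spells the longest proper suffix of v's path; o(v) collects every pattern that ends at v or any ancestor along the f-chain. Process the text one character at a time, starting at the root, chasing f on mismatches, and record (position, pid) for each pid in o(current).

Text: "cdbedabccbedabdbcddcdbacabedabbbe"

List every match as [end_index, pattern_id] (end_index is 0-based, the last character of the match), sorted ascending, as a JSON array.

Build automaton:
Trie (insert patterns):
  0='ε' goto b→2 d→1
  1='d' goto ·  [P0 ends]
  2='b' goto e→3
  3='be' goto d→4
  4='bed' goto a→5
  5='beda' goto b→6
  6='bedab' goto ·  [P1 ends]

Failure links (BFS by depth):
  fail(1) 'd': from fail(0)=0 chase 'd': 0 ⇒ 0;  out={0}∪out(0)={0}
  fail(2) 'b': from fail(0)=0 chase 'b': 0 ⇒ 0;  out=∅∪out(0)=∅
  fail(3) 'be': from fail(2)=0 chase 'e': 0 ⇒ 0;  out=∅∪out(0)=∅
  fail(4) 'bed': from fail(3)=0 chase 'd': 0 ⇒ 1;  out=∅∪out(1)={0}
  fail(5) 'beda': from fail(4)=1 chase 'a': 1→0 ⇒ 0;  out=∅∪out(0)=∅
  fail(6) 'bedab': from fail(5)=0 chase 'b': 0 ⇒ 2;  out={1}∪out(2)={1}

Run:
i=0 'c': node 0→0
i=1 'd': node 0→1  ** P0@[1:1]
i=2 'b': node 1→2 (fail-walked)
i=3 'e': node 2→3
i=4 'd': node 3→4  ** P0@[4:4]
i=5 'a': node 4→5
i=6 'b': node 5→6  ** P1@[2:6]
i=7 'c': node 6→0 (fail-walked)
i=8 'c': node 0→0
i=9 'b': node 0→2
i=10 'e': node 2→3
i=11 'd': node 3→4  ** P0@[11:11]
i=12 'a': node 4→5
i=13 'b': node 5→6  ** P1@[9:13]
i=14 'd': node 6→1 (fail-walked)  ** P0@[14:14]
i=15 'b': node 1→2 (fail-walked)
i=16 'c': node 2→0 (fail-walked)
i=17 'd': node 0→1  ** P0@[17:17]
i=18 'd': node 1→1 (fail-walked)  ** P0@[18:18]
i=19 'c': node 1→0 (fail-walked)
i=20 'd': node 0→1  ** P0@[20:20]
i=21 'b': node 1→2 (fail-walked)
i=22 'a': node 2→0 (fail-walked)
i=23 'c': node 0→0
i=24 'a': node 0→0
i=25 'b': node 0→2
i=26 'e': node 2→3
i=27 'd': node 3→4  ** P0@[27:27]
i=28 'a': node 4→5
i=29 'b': node 5→6  ** P1@[25:29]
i=30 'b': node 6→2 (fail-walked)
i=31 'b': node 2→2 (fail-walked)
i=32 'e': node 2→3

Matches: [[1,0],[4,0],[6,1],[11,0],[13,1],[14,0],[17,0],[18,0],[20,0],[27,0],[29,1]]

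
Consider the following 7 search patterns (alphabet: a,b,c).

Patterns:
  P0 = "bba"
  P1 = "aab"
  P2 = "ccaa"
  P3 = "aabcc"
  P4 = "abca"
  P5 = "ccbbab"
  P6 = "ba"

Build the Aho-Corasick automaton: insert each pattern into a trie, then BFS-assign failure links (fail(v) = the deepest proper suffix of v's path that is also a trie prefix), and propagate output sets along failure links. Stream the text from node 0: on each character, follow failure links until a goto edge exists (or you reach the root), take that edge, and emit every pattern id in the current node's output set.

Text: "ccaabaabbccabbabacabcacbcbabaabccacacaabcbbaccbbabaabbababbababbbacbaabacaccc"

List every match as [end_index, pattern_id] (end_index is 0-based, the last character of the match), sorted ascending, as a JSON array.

Build automaton:
Trie nodes:
  n0 'ε': a→4 b→1 c→7
  n1 'b': a→20 b→2
  n2 'bb': a→3
  n3 'bba': ·  ←P0
  n4 'a': a→5 b→13
  n5 'aa': b→6
  n6 'aab': c→11  ←P1
  n7 'c': c→8
  n8 'cc': a→9 b→16
  n9 'cca': a→10
  n10 'ccaa': ·  ←P2
  n11 'aabc': c→12
  n12 'aabcc': ·  ←P3
  n13 'ab': c→14
  n14 'abc': a→15
  n15 'abca': ·  ←P4
  n16 'ccb': b→17
  n17 'ccbb': a→18
  n18 'ccbba': b→19
  n19 'ccbbab': ·  ←P5
  n20 'ba': ·  ←P6

Failure links (BFS by depth):
  fail(1) 'b': from fail(0)=0 chase 'b': 0 ⇒ 0;  out=∅∪out(0)=∅
  fail(4) 'a': from fail(0)=0 chase 'a': 0 ⇒ 0;  out=∅∪out(0)=∅
  fail(7) 'c': from fail(0)=0 chase 'c': 0 ⇒ 0;  out=∅∪out(0)=∅
  fail(2) 'bb': from fail(1)=0 chase 'b': 0 ⇒ 1;  out=∅∪out(1)=∅
  fail(5) 'aa': from fail(4)=0 chase 'a': 0 ⇒ 4;  out=∅∪out(4)=∅
  fail(8) 'cc': from fail(7)=0 chase 'c': 0 ⇒ 7;  out=∅∪out(7)=∅
  fail(13) 'ab': from fail(4)=0 chase 'b': 0 ⇒ 1;  out=∅∪out(1)=∅
  fail(20) 'ba': from fail(1)=0 chase 'a': 0 ⇒ 4;  out={6}∪out(4)={6}
  fail(3) 'bba': from fail(2)=1 chase 'a': 1 ⇒ 20;  out={0}∪out(20)={0,6}
  fail(6) 'aab': from fail(5)=4 chase 'b': 4 ⇒ 13;  out={1}∪out(13)={1}
  fail(9) 'cca': from fail(8)=7 chase 'a': 7→0 ⇒ 4;  out=∅∪out(4)=∅
  fail(14) 'abc': from fail(13)=1 chase 'c': 1→0 ⇒ 7;  out=∅∪out(7)=∅
  fail(16) 'ccb': from fail(8)=7 chase 'b': 7→0 ⇒ 1;  out=∅∪out(1)=∅
  fail(10) 'ccaa': from fail(9)=4 chase 'a': 4 ⇒ 5;  out={2}∪out(5)={2}
  fail(11) 'aabc': from fail(6)=13 chase 'c': 13 ⇒ 14;  out=∅∪out(14)=∅
  fail(15) 'abca': from fail(14)=7 chase 'a': 7→0 ⇒ 4;  out={4}∪out(4)={4}
  fail(17) 'ccbb': from fail(16)=1 chase 'b': 1 ⇒ 2;  out=∅∪out(2)=∅
  fail(12) 'aabcc': from fail(11)=14 chase 'c': 14→7 ⇒ 8;  out={3}∪out(8)={3}
  fail(18) 'ccbba': from fail(17)=2 chase 'a': 2 ⇒ 3;  out=∅∪out(3)={0,6}
  fail(19) 'ccbbab': from fail(18)=3 chase 'b': 3→20→4 ⇒ 13;  out={5}∪out(13)={5}

Scan:
[0] read 'c'  n0⇒n7
[1] read 'c'  n7⇒n8
[2] read 'a'  n8⇒n9
[3] read 'a'  n9⇒n10  ** P2@[0:3]
[4] read 'b'  n10⇒n6 (via fail)  ** P1@[2:4]
[5] read 'a'  n6⇒n20 (via fail)  ** P6@[4:5]
[6] read 'a'  n20⇒n5 (via fail)
[7] read 'b'  n5⇒n6  ** P1@[5:7]
[8] read 'b'  n6⇒n2 (via fail)
[9] read 'c'  n2⇒n7 (via fail)
[10] read 'c'  n7⇒n8
[11] read 'a'  n8⇒n9
[12] read 'b'  n9⇒n13 (via fail)
[13] read 'b'  n13⇒n2 (via fail)
[14] read 'a'  n2⇒n3  ** P0@[12:14],P6@[13:14]
[15] read 'b'  n3⇒n13 (via fail)
[16] read 'a'  n13⇒n20 (via fail)  ** P6@[15:16]
[17] read 'c'  n20⇒n7 (via fail)
[18] read 'a'  n7⇒n4 (via fail)
[19] read 'b'  n4⇒n13
[20] read 'c'  n13⇒n14
[21] read 'a'  n14⇒n15  ** P4@[18:21]
[22] read 'c'  n15⇒n7 (via fail)
[23] read 'b'  n7⇒n1 (via fail)
[24] read 'c'  n1⇒n7 (via fail)
[25] read 'b'  n7⇒n1 (via fail)
[26] read 'a'  n1⇒n20  ** P6@[25:26]
[27] read 'b'  n20⇒n13 (via fail)
[28] read 'a'  n13⇒n20 (via fail)  ** P6@[27:28]
[29] read 'a'  n20⇒n5 (via fail)
[30] read 'b'  n5⇒n6  ** P1@[28:30]
[31] read 'c'  n6⇒n11
[32] read 'c'  n11⇒n12  ** P3@[28:32]
[33] read 'a'  n12⇒n9 (via fail)
[34] read 'c'  n9⇒n7 (via fail)
[35] read 'a'  n7⇒n4 (via fail)
[36] read 'c'  n4⇒n7 (via fail)
[37] read 'a'  n7⇒n4 (via fail)
[38] read 'a'  n4⇒n5
[39] read 'b'  n5⇒n6  ** P1@[37:39]
[40] read 'c'  n6⇒n11
[41] read 'b'  n11⇒n1 (via fail)
[42] read 'b'  n1⇒n2
[43] read 'a'  n2⇒n3  ** P0@[41:43],P6@[42:43]
[44] read 'c'  n3⇒n7 (via fail)
[45] read 'c'  n7⇒n8
[46] read 'b'  n8⇒n16
[47] read 'b'  n16⇒n17
[48] read 'a'  n17⇒n18  ** P0@[46:48],P6@[47:48]
[49] read 'b'  n18⇒n19  ** P5@[44:49]
[50] read 'a'  n19⇒n20 (via fail)  ** P6@[49:50]
[51] read 'a'  n20⇒n5 (via fail)
[52] read 'b'  n5⇒n6  ** P1@[50:52]
[53] read 'b'  n6⇒n2 (via fail)
[54] read 'a'  n2⇒n3  ** P0@[52:54],P6@[53:54]
[55] read 'b'  n3⇒n13 (via fail)
[56] read 'a'  n13⇒n20 (via fail)  ** P6@[55:56]
[57] read 'b'  n20⇒n13 (via fail)
[58] read 'b'  n13⇒n2 (via fail)
[59] read 'a'  n2⇒n3  ** P0@[57:59],P6@[58:59]
[60] read 'b'  n3⇒n13 (via fail)
[61] read 'a'  n13⇒n20 (via fail)  ** P6@[60:61]
[62] read 'b'  n20⇒n13 (via fail)
[63] read 'b'  n13⇒n2 (via fail)
[64] read 'b'  n2⇒n2 (via fail)
[65] read 'a'  n2⇒n3  ** P0@[63:65],P6@[64:65]
[66] read 'c'  n3⇒n7 (via fail)
[67] read 'b'  n7⇒n1 (via fail)
[68] read 'a'  n1⇒n20  ** P6@[67:68]
[69] read 'a'  n20⇒n5 (via fail)
[70] read 'b'  n5⇒n6  ** P1@[68:70]
[71] read 'a'  n6⇒n20 (via fail)  ** P6@[70:71]
[72] read 'c'  n20⇒n7 (via fail)
[73] read 'a'  n7⇒n4 (via fail)
[74] read 'c'  n4⇒n7 (via fail)
[75] read 'c'  n7⇒n8
[76] read 'c'  n8⇒n8 (via fail)

Matches: [[3,2],[4,1],[5,6],[7,1],[14,0],[14,6],[16,6],[21,4],[26,6],[28,6],[30,1],[32,3],[39,1],[43,0],[43,6],[48,0],[48,6],[49,5],[50,6],[52,1],[54,0],[54,6],[56,6],[59,0],[59,6],[61,6],[65,0],[65,6],[68,6],[70,1],[71,6]]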